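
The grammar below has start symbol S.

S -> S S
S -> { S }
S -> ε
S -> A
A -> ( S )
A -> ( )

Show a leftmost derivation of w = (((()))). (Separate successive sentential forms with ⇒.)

S ⇒ A ⇒ (S) ⇒ (A) ⇒ ((S)) ⇒ ((A)) ⇒ (((S))) ⇒ (((A))) ⇒ (((())))

S ⇒ A   [S -> A]
A ⇒ (S)   [A -> ( S )]
(S) ⇒ (A)   [S -> A]
(A) ⇒ ((S))   [A -> ( S )]
((S)) ⇒ ((A))   [S -> A]
((A)) ⇒ (((S)))   [A -> ( S )]
(((S))) ⇒ (((A)))   [S -> A]
(((A))) ⇒ (((())))   [A -> ( )]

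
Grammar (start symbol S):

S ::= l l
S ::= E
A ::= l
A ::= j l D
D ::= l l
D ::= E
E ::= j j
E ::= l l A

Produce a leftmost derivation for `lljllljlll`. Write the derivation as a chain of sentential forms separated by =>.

S => E => llA => lljlD => lljlE => lljlllA => lljllljlD => lljllljlll

S => E   [S ::= E]
E => llA   [E ::= l l A]
llA => lljlD   [A ::= j l D]
lljlD => lljlE   [D ::= E]
lljlE => lljlllA   [E ::= l l A]
lljlllA => lljllljlD   [A ::= j l D]
lljllljlD => lljllljlll   [D ::= l l]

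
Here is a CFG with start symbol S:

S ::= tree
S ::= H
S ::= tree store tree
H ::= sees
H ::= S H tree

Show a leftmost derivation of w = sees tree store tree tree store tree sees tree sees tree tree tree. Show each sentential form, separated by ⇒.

S ⇒ H ⇒ S H tree ⇒ H H tree ⇒ sees H tree ⇒ sees S H tree tree ⇒ sees tree store tree H tree tree ⇒ sees tree store tree S H tree tree tree ⇒ sees tree store tree H H tree tree tree ⇒ sees tree store tree S H tree H tree tree tree ⇒ sees tree store tree tree store tree H tree H tree tree tree ⇒ sees tree store tree tree store tree sees tree H tree tree tree ⇒ sees tree store tree tree store tree sees tree sees tree tree tree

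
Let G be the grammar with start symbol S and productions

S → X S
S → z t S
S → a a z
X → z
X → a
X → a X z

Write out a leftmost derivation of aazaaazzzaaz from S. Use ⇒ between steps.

S ⇒ XS   [S → X S]
XS ⇒ aXzS   [X → a X z]
aXzS ⇒ aazS   [X → a]
aazS ⇒ aazXS   [S → X S]
aazXS ⇒ aazaXzS   [X → a X z]
aazaXzS ⇒ aazaaXzzS   [X → a X z]
aazaaXzzS ⇒ aazaaazzS   [X → a]
aazaaazzS ⇒ aazaaazzXS   [S → X S]
aazaaazzXS ⇒ aazaaazzzS   [X → z]
aazaaazzzS ⇒ aazaaazzzaaz   [S → a a z]

S ⇒ XS ⇒ aXzS ⇒ aazS ⇒ aazXS ⇒ aazaXzS ⇒ aazaaXzzS ⇒ aazaaazzS ⇒ aazaaazzXS ⇒ aazaaazzzS ⇒ aazaaazzzaaz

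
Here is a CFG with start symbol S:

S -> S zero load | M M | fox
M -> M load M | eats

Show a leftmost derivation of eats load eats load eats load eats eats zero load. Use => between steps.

S => S zero load => M M zero load => M load M M zero load => M load M load M M zero load => M load M load M load M M zero load => eats load M load M load M M zero load => eats load eats load M load M M zero load => eats load eats load eats load M M zero load => eats load eats load eats load eats M zero load => eats load eats load eats load eats eats zero load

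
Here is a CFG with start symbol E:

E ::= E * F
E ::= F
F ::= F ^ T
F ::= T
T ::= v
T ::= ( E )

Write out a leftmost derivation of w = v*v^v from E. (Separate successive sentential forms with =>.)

E => E*F => F*F => T*F => v*F => v*F^T => v*T^T => v*v^T => v*v^v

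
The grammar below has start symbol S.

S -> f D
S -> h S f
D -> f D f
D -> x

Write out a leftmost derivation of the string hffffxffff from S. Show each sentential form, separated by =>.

S=>hSf=>hfDf=>hffDff=>hfffDfff=>hffffDffff=>hffffxffff

S => hSf   [S -> h S f]
hSf => hfDf   [S -> f D]
hfDf => hffDff   [D -> f D f]
hffDff => hfffDfff   [D -> f D f]
hfffDfff => hffffDffff   [D -> f D f]
hffffDffff => hffffxffff   [D -> x]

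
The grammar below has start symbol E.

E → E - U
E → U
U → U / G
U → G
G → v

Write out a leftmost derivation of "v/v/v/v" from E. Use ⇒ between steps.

E ⇒ U ⇒ U/G ⇒ U/G/G ⇒ U/G/G/G ⇒ G/G/G/G ⇒ v/G/G/G ⇒ v/v/G/G ⇒ v/v/v/G ⇒ v/v/v/v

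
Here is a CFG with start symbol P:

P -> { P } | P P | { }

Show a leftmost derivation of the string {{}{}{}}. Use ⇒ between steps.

P ⇒ {P} ⇒ {PP} ⇒ {PPP} ⇒ {{}PP} ⇒ {{}{}P} ⇒ {{}{}{}}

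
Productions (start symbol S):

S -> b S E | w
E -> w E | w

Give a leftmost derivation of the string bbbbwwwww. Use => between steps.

S => bSE   [S -> b S E]
bSE => bbSEE   [S -> b S E]
bbSEE => bbbSEEE   [S -> b S E]
bbbSEEE => bbbbSEEEE   [S -> b S E]
bbbbSEEEE => bbbbwEEEE   [S -> w]
bbbbwEEEE => bbbbwwEEE   [E -> w]
bbbbwwEEE => bbbbwwwEE   [E -> w]
bbbbwwwEE => bbbbwwwwE   [E -> w]
bbbbwwwwE => bbbbwwwww   [E -> w]

S=>bSE=>bbSEE=>bbbSEEE=>bbbbSEEEE=>bbbbwEEEE=>bbbbwwEEE=>bbbbwwwEE=>bbbbwwwwE=>bbbbwwwww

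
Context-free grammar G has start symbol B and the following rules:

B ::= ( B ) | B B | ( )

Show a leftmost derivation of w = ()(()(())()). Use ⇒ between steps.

B ⇒ BB   [B ::= B B]
BB ⇒ ()B   [B ::= ( )]
()B ⇒ ()(B)   [B ::= ( B )]
()(B) ⇒ ()(BB)   [B ::= B B]
()(BB) ⇒ ()(BBB)   [B ::= B B]
()(BBB) ⇒ ()(()BB)   [B ::= ( )]
()(()BB) ⇒ ()(()(B)B)   [B ::= ( B )]
()(()(B)B) ⇒ ()(()(())B)   [B ::= ( )]
()(()(())B) ⇒ ()(()(())())   [B ::= ( )]

B ⇒ BB ⇒ ()B ⇒ ()(B) ⇒ ()(BB) ⇒ ()(BBB) ⇒ ()(()BB) ⇒ ()(()(B)B) ⇒ ()(()(())B) ⇒ ()(()(())())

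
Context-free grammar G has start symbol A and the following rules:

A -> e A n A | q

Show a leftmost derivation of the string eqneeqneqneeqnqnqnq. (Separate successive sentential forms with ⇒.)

A⇒eAnA⇒eqnA⇒eqneAnA⇒eqneeAnAnA⇒eqneeqnAnA⇒eqneeqneAnAnA⇒eqneeqneqnAnA⇒eqneeqneqneAnAnA⇒eqneeqneqneeAnAnAnA⇒eqneeqneqneeqnAnAnA⇒eqneeqneqneeqnqnAnA⇒eqneeqneqneeqnqnqnA⇒eqneeqneqneeqnqnqnq

A ⇒ eAnA   [A -> e A n A]
eAnA ⇒ eqnA   [A -> q]
eqnA ⇒ eqneAnA   [A -> e A n A]
eqneAnA ⇒ eqneeAnAnA   [A -> e A n A]
eqneeAnAnA ⇒ eqneeqnAnA   [A -> q]
eqneeqnAnA ⇒ eqneeqneAnAnA   [A -> e A n A]
eqneeqneAnAnA ⇒ eqneeqneqnAnA   [A -> q]
eqneeqneqnAnA ⇒ eqneeqneqneAnAnA   [A -> e A n A]
eqneeqneqneAnAnA ⇒ eqneeqneqneeAnAnAnA   [A -> e A n A]
eqneeqneqneeAnAnAnA ⇒ eqneeqneqneeqnAnAnA   [A -> q]
eqneeqneqneeqnAnAnA ⇒ eqneeqneqneeqnqnAnA   [A -> q]
eqneeqneqneeqnqnAnA ⇒ eqneeqneqneeqnqnqnA   [A -> q]
eqneeqneqneeqnqnqnA ⇒ eqneeqneqneeqnqnqnq   [A -> q]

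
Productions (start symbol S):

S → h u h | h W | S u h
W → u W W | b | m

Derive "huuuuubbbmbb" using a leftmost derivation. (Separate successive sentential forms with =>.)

S => hW => huWW => huuWWW => huuuWWWW => huuuuWWWWW => huuuuuWWWWWW => huuuuubWWWWW => huuuuubbWWWW => huuuuubbbWWW => huuuuubbbmWW => huuuuubbbmbW => huuuuubbbmbb

S => hW   [S → h W]
hW => huWW   [W → u W W]
huWW => huuWWW   [W → u W W]
huuWWW => huuuWWWW   [W → u W W]
huuuWWWW => huuuuWWWWW   [W → u W W]
huuuuWWWWW => huuuuuWWWWWW   [W → u W W]
huuuuuWWWWWW => huuuuubWWWWW   [W → b]
huuuuubWWWWW => huuuuubbWWWW   [W → b]
huuuuubbWWWW => huuuuubbbWWW   [W → b]
huuuuubbbWWW => huuuuubbbmWW   [W → m]
huuuuubbbmWW => huuuuubbbmbW   [W → b]
huuuuubbbmbW => huuuuubbbmbb   [W → b]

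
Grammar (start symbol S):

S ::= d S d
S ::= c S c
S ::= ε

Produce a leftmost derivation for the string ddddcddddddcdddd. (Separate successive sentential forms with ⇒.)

S ⇒ dSd ⇒ ddSdd ⇒ dddSddd ⇒ ddddSdddd ⇒ ddddcScdddd ⇒ ddddcdSdcdddd ⇒ ddddcddSddcdddd ⇒ ddddcdddSdddcdddd ⇒ ddddcddddddcdddd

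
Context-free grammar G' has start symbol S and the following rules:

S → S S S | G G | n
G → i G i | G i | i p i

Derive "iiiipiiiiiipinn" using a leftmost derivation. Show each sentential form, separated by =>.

S => SSS   [S → S S S]
SSS => GGSS   [S → G G]
GGSS => iGiGSS   [G → i G i]
iGiGSS => iGiiGSS   [G → G i]
iGiiGSS => iiGiiiGSS   [G → i G i]
iiGiiiGSS => iiiGiiiiGSS   [G → i G i]
iiiGiiiiGSS => iiiipiiiiiGSS   [G → i p i]
iiiipiiiiiGSS => iiiipiiiiiipiSS   [G → i p i]
iiiipiiiiiipiSS => iiiipiiiiiipinS   [S → n]
iiiipiiiiiipinS => iiiipiiiiiipinn   [S → n]

S=>SSS=>GGSS=>iGiGSS=>iGiiGSS=>iiGiiiGSS=>iiiGiiiiGSS=>iiiipiiiiiGSS=>iiiipiiiiiipiSS=>iiiipiiiiiipinS=>iiiipiiiiiipinn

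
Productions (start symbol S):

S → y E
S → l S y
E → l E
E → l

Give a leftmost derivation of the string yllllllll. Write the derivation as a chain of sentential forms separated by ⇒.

S ⇒ yE   [S → y E]
yE ⇒ ylE   [E → l E]
ylE ⇒ yllE   [E → l E]
yllE ⇒ ylllE   [E → l E]
ylllE ⇒ yllllE   [E → l E]
yllllE ⇒ ylllllE   [E → l E]
ylllllE ⇒ yllllllE   [E → l E]
yllllllE ⇒ ylllllllE   [E → l E]
ylllllllE ⇒ yllllllll   [E → l]

S ⇒ yE ⇒ ylE ⇒ yllE ⇒ ylllE ⇒ yllllE ⇒ ylllllE ⇒ yllllllE ⇒ ylllllllE ⇒ yllllllll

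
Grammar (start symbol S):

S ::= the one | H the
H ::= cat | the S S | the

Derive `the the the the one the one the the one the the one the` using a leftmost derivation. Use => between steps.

S => H the => the S S the => the H the S the => the the S S the S the => the the H the S the S the => the the the S S the S the S the => the the the the one S the S the S the => the the the the one the one the S the S the => the the the the one the one the the one the S the => the the the the one the one the the one the the one the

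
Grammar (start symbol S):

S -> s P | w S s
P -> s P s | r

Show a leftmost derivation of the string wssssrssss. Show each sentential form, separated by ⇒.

S ⇒ wSs   [S -> w S s]
wSs ⇒ wsPs   [S -> s P]
wsPs ⇒ wssPss   [P -> s P s]
wssPss ⇒ wsssPsss   [P -> s P s]
wsssPsss ⇒ wssssPssss   [P -> s P s]
wssssPssss ⇒ wssssrssss   [P -> r]

S⇒wSs⇒wsPs⇒wssPss⇒wsssPsss⇒wssssPssss⇒wssssrssss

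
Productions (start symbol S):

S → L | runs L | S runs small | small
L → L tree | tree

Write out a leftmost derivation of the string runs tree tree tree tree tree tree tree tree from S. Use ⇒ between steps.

S ⇒ runs L ⇒ runs L tree ⇒ runs L tree tree ⇒ runs L tree tree tree ⇒ runs L tree tree tree tree ⇒ runs L tree tree tree tree tree ⇒ runs L tree tree tree tree tree tree ⇒ runs L tree tree tree tree tree tree tree ⇒ runs tree tree tree tree tree tree tree tree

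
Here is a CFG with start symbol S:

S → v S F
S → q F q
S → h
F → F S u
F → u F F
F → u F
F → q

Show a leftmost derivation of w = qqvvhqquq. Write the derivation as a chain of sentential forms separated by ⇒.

S ⇒ qFq ⇒ qFSuq ⇒ qqSuq ⇒ qqvSFuq ⇒ qqvvSFFuq ⇒ qqvvhFFuq ⇒ qqvvhqFuq ⇒ qqvvhqquq

S ⇒ qFq   [S → q F q]
qFq ⇒ qFSuq   [F → F S u]
qFSuq ⇒ qqSuq   [F → q]
qqSuq ⇒ qqvSFuq   [S → v S F]
qqvSFuq ⇒ qqvvSFFuq   [S → v S F]
qqvvSFFuq ⇒ qqvvhFFuq   [S → h]
qqvvhFFuq ⇒ qqvvhqFuq   [F → q]
qqvvhqFuq ⇒ qqvvhqquq   [F → q]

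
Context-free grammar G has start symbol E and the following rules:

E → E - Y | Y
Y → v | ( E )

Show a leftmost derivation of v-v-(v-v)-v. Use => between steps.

E => E-Y   [E → E - Y]
E-Y => E-Y-Y   [E → E - Y]
E-Y-Y => E-Y-Y-Y   [E → E - Y]
E-Y-Y-Y => Y-Y-Y-Y   [E → Y]
Y-Y-Y-Y => v-Y-Y-Y   [Y → v]
v-Y-Y-Y => v-v-Y-Y   [Y → v]
v-v-Y-Y => v-v-(E)-Y   [Y → ( E )]
v-v-(E)-Y => v-v-(E-Y)-Y   [E → E - Y]
v-v-(E-Y)-Y => v-v-(Y-Y)-Y   [E → Y]
v-v-(Y-Y)-Y => v-v-(v-Y)-Y   [Y → v]
v-v-(v-Y)-Y => v-v-(v-v)-Y   [Y → v]
v-v-(v-v)-Y => v-v-(v-v)-v   [Y → v]

E => E-Y => E-Y-Y => E-Y-Y-Y => Y-Y-Y-Y => v-Y-Y-Y => v-v-Y-Y => v-v-(E)-Y => v-v-(E-Y)-Y => v-v-(Y-Y)-Y => v-v-(v-Y)-Y => v-v-(v-v)-Y => v-v-(v-v)-v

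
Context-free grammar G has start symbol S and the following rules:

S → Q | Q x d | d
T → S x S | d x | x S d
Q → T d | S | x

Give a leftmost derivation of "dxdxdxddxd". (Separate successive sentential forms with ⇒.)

S ⇒ Qxd ⇒ Tdxd ⇒ SxSdxd ⇒ QxdxSdxd ⇒ SxdxSdxd ⇒ QxdxdxSdxd ⇒ SxdxdxSdxd ⇒ dxdxdxSdxd ⇒ dxdxdxddxd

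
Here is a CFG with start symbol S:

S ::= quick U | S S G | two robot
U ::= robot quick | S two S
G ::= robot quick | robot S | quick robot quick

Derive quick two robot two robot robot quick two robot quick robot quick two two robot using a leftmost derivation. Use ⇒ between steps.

S ⇒ quick U ⇒ quick S two S ⇒ quick S S G two S ⇒ quick S S G S G two S ⇒ quick two robot S G S G two S ⇒ quick two robot two robot G S G two S ⇒ quick two robot two robot robot quick S G two S ⇒ quick two robot two robot robot quick two robot G two S ⇒ quick two robot two robot robot quick two robot quick robot quick two S ⇒ quick two robot two robot robot quick two robot quick robot quick two two robot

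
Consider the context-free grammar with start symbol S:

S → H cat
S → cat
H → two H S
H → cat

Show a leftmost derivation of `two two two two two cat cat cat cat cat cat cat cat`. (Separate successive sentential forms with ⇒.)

S ⇒ H cat ⇒ two H S cat ⇒ two two H S S cat ⇒ two two two H S S S cat ⇒ two two two two H S S S S cat ⇒ two two two two two H S S S S S cat ⇒ two two two two two cat S S S S S cat ⇒ two two two two two cat cat S S S S cat ⇒ two two two two two cat cat cat S S S cat ⇒ two two two two two cat cat cat H cat S S cat ⇒ two two two two two cat cat cat cat cat S S cat ⇒ two two two two two cat cat cat cat cat cat S cat ⇒ two two two two two cat cat cat cat cat cat cat cat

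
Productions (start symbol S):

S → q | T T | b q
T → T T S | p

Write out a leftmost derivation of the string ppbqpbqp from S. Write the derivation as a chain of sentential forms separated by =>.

S => TT   [S → T T]
TT => TTST   [T → T T S]
TTST => TTSTST   [T → T T S]
TTSTST => pTSTST   [T → p]
pTSTST => ppSTST   [T → p]
ppSTST => ppbqTST   [S → b q]
ppbqTST => ppbqpST   [T → p]
ppbqpST => ppbqpbqT   [S → b q]
ppbqpbqT => ppbqpbqp   [T → p]

S=>TT=>TTST=>TTSTST=>pTSTST=>ppSTST=>ppbqTST=>ppbqpST=>ppbqpbqT=>ppbqpbqp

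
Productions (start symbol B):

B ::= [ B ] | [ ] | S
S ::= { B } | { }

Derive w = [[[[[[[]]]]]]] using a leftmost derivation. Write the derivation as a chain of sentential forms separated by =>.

B => [B]   [B ::= [ B ]]
[B] => [[B]]   [B ::= [ B ]]
[[B]] => [[[B]]]   [B ::= [ B ]]
[[[B]]] => [[[[B]]]]   [B ::= [ B ]]
[[[[B]]]] => [[[[[B]]]]]   [B ::= [ B ]]
[[[[[B]]]]] => [[[[[[B]]]]]]   [B ::= [ B ]]
[[[[[[B]]]]]] => [[[[[[[]]]]]]]   [B ::= [ ]]

B => [B] => [[B]] => [[[B]]] => [[[[B]]]] => [[[[[B]]]]] => [[[[[[B]]]]]] => [[[[[[[]]]]]]]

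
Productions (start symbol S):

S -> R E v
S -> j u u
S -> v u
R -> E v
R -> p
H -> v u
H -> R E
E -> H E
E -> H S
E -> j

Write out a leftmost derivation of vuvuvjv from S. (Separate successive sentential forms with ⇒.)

S ⇒ REv ⇒ EvEv ⇒ HSvEv ⇒ vuSvEv ⇒ vuvuvEv ⇒ vuvuvjv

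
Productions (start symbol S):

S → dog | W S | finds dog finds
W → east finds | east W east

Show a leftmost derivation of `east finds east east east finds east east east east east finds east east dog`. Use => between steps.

S => W S   [S → W S]
W S => east finds S   [W → east finds]
east finds S => east finds W S   [S → W S]
east finds W S => east finds east W east S   [W → east W east]
east finds east W east S => east finds east east W east east S   [W → east W east]
east finds east east W east east S => east finds east east east finds east east S   [W → east finds]
east finds east east east finds east east S => east finds east east east finds east east W S   [S → W S]
east finds east east east finds east east W S => east finds east east east finds east east east W east S   [W → east W east]
east finds east east east finds east east east W east S => east finds east east east finds east east east east W east east S   [W → east W east]
east finds east east east finds east east east east W east east S => east finds east east east finds east east east east east finds east east S   [W → east finds]
east finds east east east finds east east east east east finds east east S => east finds east east east finds east east east east east finds east east dog   [S → dog]

S => W S => east finds S => east finds W S => east finds east W east S => east finds east east W east east S => east finds east east east finds east east S => east finds east east east finds east east W S => east finds east east east finds east east east W east S => east finds east east east finds east east east east W east east S => east finds east east east finds east east east east east finds east east S => east finds east east east finds east east east east east finds east east dog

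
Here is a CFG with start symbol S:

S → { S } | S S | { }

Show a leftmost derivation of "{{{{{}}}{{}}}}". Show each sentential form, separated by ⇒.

S ⇒ {S} ⇒ {{S}} ⇒ {{SS}} ⇒ {{{S}S}} ⇒ {{{{S}}S}} ⇒ {{{{{}}}S}} ⇒ {{{{{}}}{S}}} ⇒ {{{{{}}}{{}}}}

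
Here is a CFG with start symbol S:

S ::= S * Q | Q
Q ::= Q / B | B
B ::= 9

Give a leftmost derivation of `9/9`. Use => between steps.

S => Q   [S ::= Q]
Q => Q/B   [Q ::= Q / B]
Q/B => B/B   [Q ::= B]
B/B => 9/B   [B ::= 9]
9/B => 9/9   [B ::= 9]

S => Q => Q/B => B/B => 9/B => 9/9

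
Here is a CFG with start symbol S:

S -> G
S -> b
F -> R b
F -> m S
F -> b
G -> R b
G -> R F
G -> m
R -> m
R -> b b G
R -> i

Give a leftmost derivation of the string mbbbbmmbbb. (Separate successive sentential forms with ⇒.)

S ⇒ G ⇒ RF ⇒ mF ⇒ mRb ⇒ mbbGb ⇒ mbbRbb ⇒ mbbbbGbb ⇒ mbbbbRFbb ⇒ mbbbbmFbb ⇒ mbbbbmRbbb ⇒ mbbbbmmbbb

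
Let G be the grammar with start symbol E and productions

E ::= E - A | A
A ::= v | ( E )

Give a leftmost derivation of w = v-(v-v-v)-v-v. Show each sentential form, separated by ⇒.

E ⇒ E-A ⇒ E-A-A ⇒ E-A-A-A ⇒ A-A-A-A ⇒ v-A-A-A ⇒ v-(E)-A-A ⇒ v-(E-A)-A-A ⇒ v-(E-A-A)-A-A ⇒ v-(A-A-A)-A-A ⇒ v-(v-A-A)-A-A ⇒ v-(v-v-A)-A-A ⇒ v-(v-v-v)-A-A ⇒ v-(v-v-v)-v-A ⇒ v-(v-v-v)-v-v

E ⇒ E-A   [E ::= E - A]
E-A ⇒ E-A-A   [E ::= E - A]
E-A-A ⇒ E-A-A-A   [E ::= E - A]
E-A-A-A ⇒ A-A-A-A   [E ::= A]
A-A-A-A ⇒ v-A-A-A   [A ::= v]
v-A-A-A ⇒ v-(E)-A-A   [A ::= ( E )]
v-(E)-A-A ⇒ v-(E-A)-A-A   [E ::= E - A]
v-(E-A)-A-A ⇒ v-(E-A-A)-A-A   [E ::= E - A]
v-(E-A-A)-A-A ⇒ v-(A-A-A)-A-A   [E ::= A]
v-(A-A-A)-A-A ⇒ v-(v-A-A)-A-A   [A ::= v]
v-(v-A-A)-A-A ⇒ v-(v-v-A)-A-A   [A ::= v]
v-(v-v-A)-A-A ⇒ v-(v-v-v)-A-A   [A ::= v]
v-(v-v-v)-A-A ⇒ v-(v-v-v)-v-A   [A ::= v]
v-(v-v-v)-v-A ⇒ v-(v-v-v)-v-v   [A ::= v]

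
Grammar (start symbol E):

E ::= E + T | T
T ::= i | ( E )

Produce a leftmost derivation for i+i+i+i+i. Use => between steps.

E => E+T   [E ::= E + T]
E+T => E+T+T   [E ::= E + T]
E+T+T => E+T+T+T   [E ::= E + T]
E+T+T+T => E+T+T+T+T   [E ::= E + T]
E+T+T+T+T => T+T+T+T+T   [E ::= T]
T+T+T+T+T => i+T+T+T+T   [T ::= i]
i+T+T+T+T => i+i+T+T+T   [T ::= i]
i+i+T+T+T => i+i+i+T+T   [T ::= i]
i+i+i+T+T => i+i+i+i+T   [T ::= i]
i+i+i+i+T => i+i+i+i+i   [T ::= i]

E => E+T => E+T+T => E+T+T+T => E+T+T+T+T => T+T+T+T+T => i+T+T+T+T => i+i+T+T+T => i+i+i+T+T => i+i+i+i+T => i+i+i+i+i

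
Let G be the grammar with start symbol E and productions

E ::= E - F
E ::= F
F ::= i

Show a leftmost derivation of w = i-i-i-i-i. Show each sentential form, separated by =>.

E => E-F => E-F-F => E-F-F-F => E-F-F-F-F => F-F-F-F-F => i-F-F-F-F => i-i-F-F-F => i-i-i-F-F => i-i-i-i-F => i-i-i-i-i

E => E-F   [E ::= E - F]
E-F => E-F-F   [E ::= E - F]
E-F-F => E-F-F-F   [E ::= E - F]
E-F-F-F => E-F-F-F-F   [E ::= E - F]
E-F-F-F-F => F-F-F-F-F   [E ::= F]
F-F-F-F-F => i-F-F-F-F   [F ::= i]
i-F-F-F-F => i-i-F-F-F   [F ::= i]
i-i-F-F-F => i-i-i-F-F   [F ::= i]
i-i-i-F-F => i-i-i-i-F   [F ::= i]
i-i-i-i-F => i-i-i-i-i   [F ::= i]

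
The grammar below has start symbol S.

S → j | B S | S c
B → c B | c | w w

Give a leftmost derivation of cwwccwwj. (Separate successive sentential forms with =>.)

S=>BS=>cBS=>cwwS=>cwwBS=>cwwcS=>cwwcBS=>cwwccS=>cwwccBS=>cwwccwwS=>cwwccwwj

S => BS   [S → B S]
BS => cBS   [B → c B]
cBS => cwwS   [B → w w]
cwwS => cwwBS   [S → B S]
cwwBS => cwwcS   [B → c]
cwwcS => cwwcBS   [S → B S]
cwwcBS => cwwccS   [B → c]
cwwccS => cwwccBS   [S → B S]
cwwccBS => cwwccwwS   [B → w w]
cwwccwwS => cwwccwwj   [S → j]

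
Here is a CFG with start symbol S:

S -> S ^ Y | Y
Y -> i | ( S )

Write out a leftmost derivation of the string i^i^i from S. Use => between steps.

S => S^Y => S^Y^Y => Y^Y^Y => i^Y^Y => i^i^Y => i^i^i

S => S^Y   [S -> S ^ Y]
S^Y => S^Y^Y   [S -> S ^ Y]
S^Y^Y => Y^Y^Y   [S -> Y]
Y^Y^Y => i^Y^Y   [Y -> i]
i^Y^Y => i^i^Y   [Y -> i]
i^i^Y => i^i^i   [Y -> i]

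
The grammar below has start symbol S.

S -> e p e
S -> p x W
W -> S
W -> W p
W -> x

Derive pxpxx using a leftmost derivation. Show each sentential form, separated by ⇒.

S ⇒ pxW ⇒ pxS ⇒ pxpxW ⇒ pxpxx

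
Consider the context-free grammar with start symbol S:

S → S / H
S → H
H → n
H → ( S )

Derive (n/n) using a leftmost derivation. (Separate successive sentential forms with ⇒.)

S ⇒ H ⇒ (S) ⇒ (S/H) ⇒ (H/H) ⇒ (n/H) ⇒ (n/n)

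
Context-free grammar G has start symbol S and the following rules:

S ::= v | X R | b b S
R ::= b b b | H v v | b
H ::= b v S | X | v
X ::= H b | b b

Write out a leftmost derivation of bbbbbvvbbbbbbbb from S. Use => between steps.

S => bbS => bbbbS => bbbbXR => bbbbHbR => bbbbbvSbR => bbbbbvXRbR => bbbbbvHbRbR => bbbbbvvbRbR => bbbbbvvbbbbbR => bbbbbvvbbbbbbbb

S => bbS   [S ::= b b S]
bbS => bbbbS   [S ::= b b S]
bbbbS => bbbbXR   [S ::= X R]
bbbbXR => bbbbHbR   [X ::= H b]
bbbbHbR => bbbbbvSbR   [H ::= b v S]
bbbbbvSbR => bbbbbvXRbR   [S ::= X R]
bbbbbvXRbR => bbbbbvHbRbR   [X ::= H b]
bbbbbvHbRbR => bbbbbvvbRbR   [H ::= v]
bbbbbvvbRbR => bbbbbvvbbbbbR   [R ::= b b b]
bbbbbvvbbbbbR => bbbbbvvbbbbbbbb   [R ::= b b b]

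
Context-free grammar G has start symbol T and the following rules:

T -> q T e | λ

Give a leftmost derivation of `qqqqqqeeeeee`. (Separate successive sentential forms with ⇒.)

T ⇒ qTe   [T -> q T e]
qTe ⇒ qqTee   [T -> q T e]
qqTee ⇒ qqqTeee   [T -> q T e]
qqqTeee ⇒ qqqqTeeee   [T -> q T e]
qqqqTeeee ⇒ qqqqqTeeeee   [T -> q T e]
qqqqqTeeeee ⇒ qqqqqqTeeeeee   [T -> q T e]
qqqqqqTeeeeee ⇒ qqqqqqeeeeee   [T -> λ]

T ⇒ qTe ⇒ qqTee ⇒ qqqTeee ⇒ qqqqTeeee ⇒ qqqqqTeeeee ⇒ qqqqqqTeeeeee ⇒ qqqqqqeeeeee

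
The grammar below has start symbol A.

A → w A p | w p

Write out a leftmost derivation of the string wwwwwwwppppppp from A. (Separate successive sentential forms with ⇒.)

A ⇒ wAp   [A → w A p]
wAp ⇒ wwApp   [A → w A p]
wwApp ⇒ wwwAppp   [A → w A p]
wwwAppp ⇒ wwwwApppp   [A → w A p]
wwwwApppp ⇒ wwwwwAppppp   [A → w A p]
wwwwwAppppp ⇒ wwwwwwApppppp   [A → w A p]
wwwwwwApppppp ⇒ wwwwwwwppppppp   [A → w p]

A ⇒ wAp ⇒ wwApp ⇒ wwwAppp ⇒ wwwwApppp ⇒ wwwwwAppppp ⇒ wwwwwwApppppp ⇒ wwwwwwwppppppp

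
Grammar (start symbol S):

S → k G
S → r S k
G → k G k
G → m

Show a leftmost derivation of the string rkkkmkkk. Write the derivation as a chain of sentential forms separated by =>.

S => rSk   [S → r S k]
rSk => rkGk   [S → k G]
rkGk => rkkGkk   [G → k G k]
rkkGkk => rkkkGkkk   [G → k G k]
rkkkGkkk => rkkkmkkk   [G → m]

S => rSk => rkGk => rkkGkk => rkkkGkkk => rkkkmkkk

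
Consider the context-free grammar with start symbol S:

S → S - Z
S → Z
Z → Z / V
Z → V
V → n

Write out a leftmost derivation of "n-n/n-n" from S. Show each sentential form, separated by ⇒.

S⇒S-Z⇒S-Z-Z⇒Z-Z-Z⇒V-Z-Z⇒n-Z-Z⇒n-Z/V-Z⇒n-V/V-Z⇒n-n/V-Z⇒n-n/n-Z⇒n-n/n-V⇒n-n/n-n

S ⇒ S-Z   [S → S - Z]
S-Z ⇒ S-Z-Z   [S → S - Z]
S-Z-Z ⇒ Z-Z-Z   [S → Z]
Z-Z-Z ⇒ V-Z-Z   [Z → V]
V-Z-Z ⇒ n-Z-Z   [V → n]
n-Z-Z ⇒ n-Z/V-Z   [Z → Z / V]
n-Z/V-Z ⇒ n-V/V-Z   [Z → V]
n-V/V-Z ⇒ n-n/V-Z   [V → n]
n-n/V-Z ⇒ n-n/n-Z   [V → n]
n-n/n-Z ⇒ n-n/n-V   [Z → V]
n-n/n-V ⇒ n-n/n-n   [V → n]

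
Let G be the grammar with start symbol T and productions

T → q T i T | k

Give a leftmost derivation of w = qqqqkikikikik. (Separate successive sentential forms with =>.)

T => qTiT   [T → q T i T]
qTiT => qqTiTiT   [T → q T i T]
qqTiTiT => qqqTiTiTiT   [T → q T i T]
qqqTiTiTiT => qqqqTiTiTiTiT   [T → q T i T]
qqqqTiTiTiTiT => qqqqkiTiTiTiT   [T → k]
qqqqkiTiTiTiT => qqqqkikiTiTiT   [T → k]
qqqqkikiTiTiT => qqqqkikikiTiT   [T → k]
qqqqkikikiTiT => qqqqkikikikiT   [T → k]
qqqqkikikikiT => qqqqkikikikik   [T → k]

T=>qTiT=>qqTiTiT=>qqqTiTiTiT=>qqqqTiTiTiTiT=>qqqqkiTiTiTiT=>qqqqkikiTiTiT=>qqqqkikikiTiT=>qqqqkikikikiT=>qqqqkikikikik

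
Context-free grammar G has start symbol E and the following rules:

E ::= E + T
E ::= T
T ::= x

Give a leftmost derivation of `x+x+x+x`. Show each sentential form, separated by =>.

E => E+T   [E ::= E + T]
E+T => E+T+T   [E ::= E + T]
E+T+T => E+T+T+T   [E ::= E + T]
E+T+T+T => T+T+T+T   [E ::= T]
T+T+T+T => x+T+T+T   [T ::= x]
x+T+T+T => x+x+T+T   [T ::= x]
x+x+T+T => x+x+x+T   [T ::= x]
x+x+x+T => x+x+x+x   [T ::= x]

E => E+T => E+T+T => E+T+T+T => T+T+T+T => x+T+T+T => x+x+T+T => x+x+x+T => x+x+x+x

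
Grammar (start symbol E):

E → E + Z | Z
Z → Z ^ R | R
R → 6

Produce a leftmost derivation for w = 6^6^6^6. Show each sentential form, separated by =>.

E => Z   [E → Z]
Z => Z^R   [Z → Z ^ R]
Z^R => Z^R^R   [Z → Z ^ R]
Z^R^R => Z^R^R^R   [Z → Z ^ R]
Z^R^R^R => R^R^R^R   [Z → R]
R^R^R^R => 6^R^R^R   [R → 6]
6^R^R^R => 6^6^R^R   [R → 6]
6^6^R^R => 6^6^6^R   [R → 6]
6^6^6^R => 6^6^6^6   [R → 6]

E=>Z=>Z^R=>Z^R^R=>Z^R^R^R=>R^R^R^R=>6^R^R^R=>6^6^R^R=>6^6^6^R=>6^6^6^6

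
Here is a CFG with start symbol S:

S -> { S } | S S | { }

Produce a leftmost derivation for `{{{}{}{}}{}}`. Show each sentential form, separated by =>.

S => {S} => {SS} => {{S}S} => {{SS}S} => {{SSS}S} => {{{}SS}S} => {{{}{}S}S} => {{{}{}{}}S} => {{{}{}{}}{}}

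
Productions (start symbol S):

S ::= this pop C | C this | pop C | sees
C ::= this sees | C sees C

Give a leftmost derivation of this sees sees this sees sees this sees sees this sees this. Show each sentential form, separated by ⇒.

S ⇒ C this   [S ::= C this]
C this ⇒ C sees C this   [C ::= C sees C]
C sees C this ⇒ this sees sees C this   [C ::= this sees]
this sees sees C this ⇒ this sees sees C sees C this   [C ::= C sees C]
this sees sees C sees C this ⇒ this sees sees this sees sees C this   [C ::= this sees]
this sees sees this sees sees C this ⇒ this sees sees this sees sees C sees C this   [C ::= C sees C]
this sees sees this sees sees C sees C this ⇒ this sees sees this sees sees this sees sees C this   [C ::= this sees]
this sees sees this sees sees this sees sees C this ⇒ this sees sees this sees sees this sees sees this sees this   [C ::= this sees]

S ⇒ C this ⇒ C sees C this ⇒ this sees sees C this ⇒ this sees sees C sees C this ⇒ this sees sees this sees sees C this ⇒ this sees sees this sees sees C sees C this ⇒ this sees sees this sees sees this sees sees C this ⇒ this sees sees this sees sees this sees sees this sees this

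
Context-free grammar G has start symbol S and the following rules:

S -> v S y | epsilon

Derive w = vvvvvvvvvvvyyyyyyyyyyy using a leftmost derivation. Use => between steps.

S => vSy => vvSyy => vvvSyyy => vvvvSyyyy => vvvvvSyyyyy => vvvvvvSyyyyyy => vvvvvvvSyyyyyyy => vvvvvvvvSyyyyyyyy => vvvvvvvvvSyyyyyyyyy => vvvvvvvvvvSyyyyyyyyyy => vvvvvvvvvvvSyyyyyyyyyyy => vvvvvvvvvvvyyyyyyyyyyy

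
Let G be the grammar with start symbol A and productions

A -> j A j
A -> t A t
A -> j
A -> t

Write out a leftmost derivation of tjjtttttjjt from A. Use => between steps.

A => tAt   [A -> t A t]
tAt => tjAjt   [A -> j A j]
tjAjt => tjjAjjt   [A -> j A j]
tjjAjjt => tjjtAtjjt   [A -> t A t]
tjjtAtjjt => tjjttAttjjt   [A -> t A t]
tjjttAttjjt => tjjtttttjjt   [A -> t]

A => tAt => tjAjt => tjjAjjt => tjjtAtjjt => tjjttAttjjt => tjjtttttjjt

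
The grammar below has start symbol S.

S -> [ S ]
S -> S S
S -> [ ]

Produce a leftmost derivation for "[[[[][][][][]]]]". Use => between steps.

S => [S] => [[S]] => [[[S]]] => [[[SS]]] => [[[SSS]]] => [[[SSSS]]] => [[[[]SSS]]] => [[[[][]SS]]] => [[[[][]SSS]]] => [[[[][][]SS]]] => [[[[][][][]S]]] => [[[[][][][][]]]]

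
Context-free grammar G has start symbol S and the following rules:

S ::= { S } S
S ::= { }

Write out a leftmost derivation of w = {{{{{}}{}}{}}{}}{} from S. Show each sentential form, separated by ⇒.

S ⇒ {S}S ⇒ {{S}S}S ⇒ {{{S}S}S}S ⇒ {{{{S}S}S}S}S ⇒ {{{{{}}S}S}S}S ⇒ {{{{{}}{}}S}S}S ⇒ {{{{{}}{}}{}}S}S ⇒ {{{{{}}{}}{}}{}}S ⇒ {{{{{}}{}}{}}{}}{}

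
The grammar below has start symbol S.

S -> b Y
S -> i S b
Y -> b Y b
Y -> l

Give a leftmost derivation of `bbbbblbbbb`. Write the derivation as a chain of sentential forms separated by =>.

S=>bY=>bbYb=>bbbYbb=>bbbbYbbb=>bbbbbYbbbb=>bbbbblbbbb

S => bY   [S -> b Y]
bY => bbYb   [Y -> b Y b]
bbYb => bbbYbb   [Y -> b Y b]
bbbYbb => bbbbYbbb   [Y -> b Y b]
bbbbYbbb => bbbbbYbbbb   [Y -> b Y b]
bbbbbYbbbb => bbbbblbbbb   [Y -> l]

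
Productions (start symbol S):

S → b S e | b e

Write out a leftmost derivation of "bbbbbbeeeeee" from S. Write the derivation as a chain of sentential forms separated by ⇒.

S ⇒ bSe   [S → b S e]
bSe ⇒ bbSee   [S → b S e]
bbSee ⇒ bbbSeee   [S → b S e]
bbbSeee ⇒ bbbbSeeee   [S → b S e]
bbbbSeeee ⇒ bbbbbSeeeee   [S → b S e]
bbbbbSeeeee ⇒ bbbbbbeeeeee   [S → b e]

S ⇒ bSe ⇒ bbSee ⇒ bbbSeee ⇒ bbbbSeeee ⇒ bbbbbSeeeee ⇒ bbbbbbeeeeee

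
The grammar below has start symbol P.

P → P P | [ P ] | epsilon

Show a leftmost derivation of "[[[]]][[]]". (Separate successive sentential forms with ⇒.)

P ⇒ PP   [P → P P]
PP ⇒ [P]P   [P → [ P ]]
[P]P ⇒ [[P]]P   [P → [ P ]]
[[P]]P ⇒ [[[P]]]P   [P → [ P ]]
[[[P]]]P ⇒ [[[]]]P   [P → epsilon]
[[[]]]P ⇒ [[[]]][P]   [P → [ P ]]
[[[]]][P] ⇒ [[[]]][[P]]   [P → [ P ]]
[[[]]][[P]] ⇒ [[[]]][[]]   [P → epsilon]

P⇒PP⇒[P]P⇒[[P]]P⇒[[[P]]]P⇒[[[]]]P⇒[[[]]][P]⇒[[[]]][[P]]⇒[[[]]][[]]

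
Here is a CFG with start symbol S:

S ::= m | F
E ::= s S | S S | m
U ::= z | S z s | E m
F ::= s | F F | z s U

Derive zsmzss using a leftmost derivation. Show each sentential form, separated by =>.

S => F => FF => zsUF => zsSzsF => zsmzsF => zsmzss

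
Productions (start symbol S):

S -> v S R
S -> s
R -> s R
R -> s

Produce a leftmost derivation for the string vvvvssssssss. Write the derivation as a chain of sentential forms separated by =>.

S => vSR => vvSRR => vvvSRRR => vvvvSRRRR => vvvvsRRRR => vvvvssRRRR => vvvvsssRRRR => vvvvssssRRR => vvvvsssssRRR => vvvvssssssRR => vvvvsssssssR => vvvvssssssss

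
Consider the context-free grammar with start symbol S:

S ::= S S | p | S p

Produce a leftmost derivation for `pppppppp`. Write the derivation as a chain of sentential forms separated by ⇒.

S ⇒ SS ⇒ SSS ⇒ SpSS ⇒ SSpSS ⇒ SpSpSS ⇒ SSpSpSS ⇒ SpSpSpSS ⇒ ppSpSpSS ⇒ ppppSpSS ⇒ ppppppSS ⇒ pppppppS ⇒ pppppppp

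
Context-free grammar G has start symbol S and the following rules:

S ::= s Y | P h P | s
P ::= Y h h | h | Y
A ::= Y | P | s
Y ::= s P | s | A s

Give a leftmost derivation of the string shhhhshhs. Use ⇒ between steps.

S ⇒ PhP   [S ::= P h P]
PhP ⇒ YhhhP   [P ::= Y h h]
YhhhP ⇒ sPhhhP   [Y ::= s P]
sPhhhP ⇒ shhhhP   [P ::= h]
shhhhP ⇒ shhhhY   [P ::= Y]
shhhhY ⇒ shhhhAs   [Y ::= A s]
shhhhAs ⇒ shhhhPs   [A ::= P]
shhhhPs ⇒ shhhhYhhs   [P ::= Y h h]
shhhhYhhs ⇒ shhhhshhs   [Y ::= s]

S⇒PhP⇒YhhhP⇒sPhhhP⇒shhhhP⇒shhhhY⇒shhhhAs⇒shhhhPs⇒shhhhYhhs⇒shhhhshhs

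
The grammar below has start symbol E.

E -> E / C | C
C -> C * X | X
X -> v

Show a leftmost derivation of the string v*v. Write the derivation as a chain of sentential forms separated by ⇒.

E ⇒ C ⇒ C*X ⇒ X*X ⇒ v*X ⇒ v*v

E ⇒ C   [E -> C]
C ⇒ C*X   [C -> C * X]
C*X ⇒ X*X   [C -> X]
X*X ⇒ v*X   [X -> v]
v*X ⇒ v*v   [X -> v]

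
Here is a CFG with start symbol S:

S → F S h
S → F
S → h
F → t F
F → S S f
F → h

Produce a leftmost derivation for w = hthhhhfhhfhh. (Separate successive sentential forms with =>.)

S=>FSh=>SSfSh=>hSfSh=>hFShfSh=>hSSfShfSh=>hFShSfShfSh=>htFShSfShfSh=>hthShSfShfSh=>hthhhSfShfSh=>hthhhhfShfSh=>hthhhhfhhfSh=>hthhhhfhhfhh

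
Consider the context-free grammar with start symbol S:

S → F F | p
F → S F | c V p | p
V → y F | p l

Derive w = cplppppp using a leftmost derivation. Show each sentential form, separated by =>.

S => FF => SFF => FFFF => cVpFFF => cplpFFF => cplpSFFF => cplppFFF => cplpppFF => cplppppF => cplppppp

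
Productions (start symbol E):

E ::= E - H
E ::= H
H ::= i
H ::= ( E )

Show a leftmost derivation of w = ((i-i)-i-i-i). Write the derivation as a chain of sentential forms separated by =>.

E => H   [E ::= H]
H => (E)   [H ::= ( E )]
(E) => (E-H)   [E ::= E - H]
(E-H) => (E-H-H)   [E ::= E - H]
(E-H-H) => (E-H-H-H)   [E ::= E - H]
(E-H-H-H) => (H-H-H-H)   [E ::= H]
(H-H-H-H) => ((E)-H-H-H)   [H ::= ( E )]
((E)-H-H-H) => ((E-H)-H-H-H)   [E ::= E - H]
((E-H)-H-H-H) => ((H-H)-H-H-H)   [E ::= H]
((H-H)-H-H-H) => ((i-H)-H-H-H)   [H ::= i]
((i-H)-H-H-H) => ((i-i)-H-H-H)   [H ::= i]
((i-i)-H-H-H) => ((i-i)-i-H-H)   [H ::= i]
((i-i)-i-H-H) => ((i-i)-i-i-H)   [H ::= i]
((i-i)-i-i-H) => ((i-i)-i-i-i)   [H ::= i]

E => H => (E) => (E-H) => (E-H-H) => (E-H-H-H) => (H-H-H-H) => ((E)-H-H-H) => ((E-H)-H-H-H) => ((H-H)-H-H-H) => ((i-H)-H-H-H) => ((i-i)-H-H-H) => ((i-i)-i-H-H) => ((i-i)-i-i-H) => ((i-i)-i-i-i)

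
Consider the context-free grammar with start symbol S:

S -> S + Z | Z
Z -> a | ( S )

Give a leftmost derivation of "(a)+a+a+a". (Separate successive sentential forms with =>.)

S => S+Z   [S -> S + Z]
S+Z => S+Z+Z   [S -> S + Z]
S+Z+Z => S+Z+Z+Z   [S -> S + Z]
S+Z+Z+Z => Z+Z+Z+Z   [S -> Z]
Z+Z+Z+Z => (S)+Z+Z+Z   [Z -> ( S )]
(S)+Z+Z+Z => (Z)+Z+Z+Z   [S -> Z]
(Z)+Z+Z+Z => (a)+Z+Z+Z   [Z -> a]
(a)+Z+Z+Z => (a)+a+Z+Z   [Z -> a]
(a)+a+Z+Z => (a)+a+a+Z   [Z -> a]
(a)+a+a+Z => (a)+a+a+a   [Z -> a]

S => S+Z => S+Z+Z => S+Z+Z+Z => Z+Z+Z+Z => (S)+Z+Z+Z => (Z)+Z+Z+Z => (a)+Z+Z+Z => (a)+a+Z+Z => (a)+a+a+Z => (a)+a+a+a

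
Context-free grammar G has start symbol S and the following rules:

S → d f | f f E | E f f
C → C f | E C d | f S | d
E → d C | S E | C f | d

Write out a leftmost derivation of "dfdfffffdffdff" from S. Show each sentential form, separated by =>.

S=>Eff=>SEff=>EffEff=>SEffEff=>dfEffEff=>dfdffEff=>dfdffSEff=>dfdffffEEff=>dfdffffCfEff=>dfdfffffSfEff=>dfdfffffdffEff=>dfdfffffdffdff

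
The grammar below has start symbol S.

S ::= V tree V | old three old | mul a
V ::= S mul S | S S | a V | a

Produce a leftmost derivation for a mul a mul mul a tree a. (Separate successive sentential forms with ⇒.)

S ⇒ V tree V ⇒ a V tree V ⇒ a S mul S tree V ⇒ a mul a mul S tree V ⇒ a mul a mul mul a tree V ⇒ a mul a mul mul a tree a

S ⇒ V tree V   [S ::= V tree V]
V tree V ⇒ a V tree V   [V ::= a V]
a V tree V ⇒ a S mul S tree V   [V ::= S mul S]
a S mul S tree V ⇒ a mul a mul S tree V   [S ::= mul a]
a mul a mul S tree V ⇒ a mul a mul mul a tree V   [S ::= mul a]
a mul a mul mul a tree V ⇒ a mul a mul mul a tree a   [V ::= a]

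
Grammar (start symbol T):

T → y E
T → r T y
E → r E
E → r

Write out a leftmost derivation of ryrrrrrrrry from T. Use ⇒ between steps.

T ⇒ rTy   [T → r T y]
rTy ⇒ ryEy   [T → y E]
ryEy ⇒ ryrEy   [E → r E]
ryrEy ⇒ ryrrEy   [E → r E]
ryrrEy ⇒ ryrrrEy   [E → r E]
ryrrrEy ⇒ ryrrrrEy   [E → r E]
ryrrrrEy ⇒ ryrrrrrEy   [E → r E]
ryrrrrrEy ⇒ ryrrrrrrEy   [E → r E]
ryrrrrrrEy ⇒ ryrrrrrrrEy   [E → r E]
ryrrrrrrrEy ⇒ ryrrrrrrrry   [E → r]

T ⇒ rTy ⇒ ryEy ⇒ ryrEy ⇒ ryrrEy ⇒ ryrrrEy ⇒ ryrrrrEy ⇒ ryrrrrrEy ⇒ ryrrrrrrEy ⇒ ryrrrrrrrEy ⇒ ryrrrrrrrry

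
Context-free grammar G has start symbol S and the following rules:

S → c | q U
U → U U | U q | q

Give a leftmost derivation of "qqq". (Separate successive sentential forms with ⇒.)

S⇒qU⇒qUq⇒qqq

S ⇒ qU   [S → q U]
qU ⇒ qUq   [U → U q]
qUq ⇒ qqq   [U → q]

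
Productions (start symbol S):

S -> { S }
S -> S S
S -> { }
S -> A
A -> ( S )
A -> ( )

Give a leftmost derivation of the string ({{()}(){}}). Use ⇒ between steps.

S ⇒ A   [S -> A]
A ⇒ (S)   [A -> ( S )]
(S) ⇒ ({S})   [S -> { S }]
({S}) ⇒ ({SS})   [S -> S S]
({SS}) ⇒ ({SSS})   [S -> S S]
({SSS}) ⇒ ({{S}SS})   [S -> { S }]
({{S}SS}) ⇒ ({{A}SS})   [S -> A]
({{A}SS}) ⇒ ({{()}SS})   [A -> ( )]
({{()}SS}) ⇒ ({{()}AS})   [S -> A]
({{()}AS}) ⇒ ({{()}()S})   [A -> ( )]
({{()}()S}) ⇒ ({{()}(){}})   [S -> { }]

S ⇒ A ⇒ (S) ⇒ ({S}) ⇒ ({SS}) ⇒ ({SSS}) ⇒ ({{S}SS}) ⇒ ({{A}SS}) ⇒ ({{()}SS}) ⇒ ({{()}AS}) ⇒ ({{()}()S}) ⇒ ({{()}(){}})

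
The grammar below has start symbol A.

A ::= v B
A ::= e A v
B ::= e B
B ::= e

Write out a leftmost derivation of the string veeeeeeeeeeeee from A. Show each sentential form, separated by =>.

A => vB => veB => veeB => veeeB => veeeeB => veeeeeB => veeeeeeB => veeeeeeeB => veeeeeeeeB => veeeeeeeeeB => veeeeeeeeeeB => veeeeeeeeeeeB => veeeeeeeeeeeeB => veeeeeeeeeeeee

A => vB   [A ::= v B]
vB => veB   [B ::= e B]
veB => veeB   [B ::= e B]
veeB => veeeB   [B ::= e B]
veeeB => veeeeB   [B ::= e B]
veeeeB => veeeeeB   [B ::= e B]
veeeeeB => veeeeeeB   [B ::= e B]
veeeeeeB => veeeeeeeB   [B ::= e B]
veeeeeeeB => veeeeeeeeB   [B ::= e B]
veeeeeeeeB => veeeeeeeeeB   [B ::= e B]
veeeeeeeeeB => veeeeeeeeeeB   [B ::= e B]
veeeeeeeeeeB => veeeeeeeeeeeB   [B ::= e B]
veeeeeeeeeeeB => veeeeeeeeeeeeB   [B ::= e B]
veeeeeeeeeeeeB => veeeeeeeeeeeee   [B ::= e]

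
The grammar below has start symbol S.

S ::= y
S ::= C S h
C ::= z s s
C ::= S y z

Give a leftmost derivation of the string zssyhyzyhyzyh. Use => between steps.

S => CSh => SyzSh => CShyzSh => SyzShyzSh => CShyzShyzSh => zssShyzShyzSh => zssyhyzShyzSh => zssyhyzyhyzSh => zssyhyzyhyzyh

S => CSh   [S ::= C S h]
CSh => SyzSh   [C ::= S y z]
SyzSh => CShyzSh   [S ::= C S h]
CShyzSh => SyzShyzSh   [C ::= S y z]
SyzShyzSh => CShyzShyzSh   [S ::= C S h]
CShyzShyzSh => zssShyzShyzSh   [C ::= z s s]
zssShyzShyzSh => zssyhyzShyzSh   [S ::= y]
zssyhyzShyzSh => zssyhyzyhyzSh   [S ::= y]
zssyhyzyhyzSh => zssyhyzyhyzyh   [S ::= y]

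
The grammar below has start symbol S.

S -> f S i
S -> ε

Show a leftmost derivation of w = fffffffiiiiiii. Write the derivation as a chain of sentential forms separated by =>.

S => fSi   [S -> f S i]
fSi => ffSii   [S -> f S i]
ffSii => fffSiii   [S -> f S i]
fffSiii => ffffSiiii   [S -> f S i]
ffffSiiii => fffffSiiiii   [S -> f S i]
fffffSiiiii => ffffffSiiiiii   [S -> f S i]
ffffffSiiiiii => fffffffSiiiiiii   [S -> f S i]
fffffffSiiiiiii => fffffffiiiiiii   [S -> ε]

S => fSi => ffSii => fffSiii => ffffSiiii => fffffSiiiii => ffffffSiiiiii => fffffffSiiiiiii => fffffffiiiiiii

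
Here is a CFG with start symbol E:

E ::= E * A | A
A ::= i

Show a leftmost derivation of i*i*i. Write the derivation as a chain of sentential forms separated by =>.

E => E*A => E*A*A => A*A*A => i*A*A => i*i*A => i*i*i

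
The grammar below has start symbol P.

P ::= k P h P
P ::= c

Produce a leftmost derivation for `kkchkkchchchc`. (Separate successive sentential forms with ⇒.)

P ⇒ kPhP   [P ::= k P h P]
kPhP ⇒ kkPhPhP   [P ::= k P h P]
kkPhPhP ⇒ kkchPhP   [P ::= c]
kkchPhP ⇒ kkchkPhPhP   [P ::= k P h P]
kkchkPhPhP ⇒ kkchkkPhPhPhP   [P ::= k P h P]
kkchkkPhPhPhP ⇒ kkchkkchPhPhP   [P ::= c]
kkchkkchPhPhP ⇒ kkchkkchchPhP   [P ::= c]
kkchkkchchPhP ⇒ kkchkkchchchP   [P ::= c]
kkchkkchchchP ⇒ kkchkkchchchc   [P ::= c]

P⇒kPhP⇒kkPhPhP⇒kkchPhP⇒kkchkPhPhP⇒kkchkkPhPhPhP⇒kkchkkchPhPhP⇒kkchkkchchPhP⇒kkchkkchchchP⇒kkchkkchchchc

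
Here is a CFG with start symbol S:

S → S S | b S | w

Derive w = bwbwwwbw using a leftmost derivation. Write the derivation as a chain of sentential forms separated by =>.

S=>SS=>SSS=>bSSS=>bSSSS=>bwSSS=>bwbSSS=>bwbSSSS=>bwbwSSS=>bwbwwSS=>bwbwwwS=>bwbwwwbS=>bwbwwwbw

S => SS   [S → S S]
SS => SSS   [S → S S]
SSS => bSSS   [S → b S]
bSSS => bSSSS   [S → S S]
bSSSS => bwSSS   [S → w]
bwSSS => bwbSSS   [S → b S]
bwbSSS => bwbSSSS   [S → S S]
bwbSSSS => bwbwSSS   [S → w]
bwbwSSS => bwbwwSS   [S → w]
bwbwwSS => bwbwwwS   [S → w]
bwbwwwS => bwbwwwbS   [S → b S]
bwbwwwbS => bwbwwwbw   [S → w]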